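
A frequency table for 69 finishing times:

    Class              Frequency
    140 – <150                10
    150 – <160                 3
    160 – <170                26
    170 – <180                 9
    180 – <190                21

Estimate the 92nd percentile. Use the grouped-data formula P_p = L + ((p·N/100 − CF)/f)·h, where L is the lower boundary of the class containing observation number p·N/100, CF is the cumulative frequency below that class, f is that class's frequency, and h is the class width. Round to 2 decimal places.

N = 69; target position k = 92/100 · 69 = 63.48.
Cumulative frequencies: 10, 13, 39, 48, 69.
Observation 63.48 falls in the class 180 – <190.
L = 180, CF = 48, f = 21, h = 10.
P92 = 180 + ((63.48 − 48)/21)·10 = 180 + 7.37143 = 187.371.

187.37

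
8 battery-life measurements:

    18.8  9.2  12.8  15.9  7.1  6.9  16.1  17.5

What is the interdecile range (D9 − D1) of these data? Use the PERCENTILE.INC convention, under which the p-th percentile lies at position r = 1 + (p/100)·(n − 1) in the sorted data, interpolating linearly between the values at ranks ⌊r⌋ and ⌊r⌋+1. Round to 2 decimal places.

Sorted: 6.9, 7.1, 9.2, 12.8, 15.9, 16.1, 17.5, 18.8.
n = 8.
P10: r = 1.7; ranks 1–2 are 6.9, 7.1; interpolating gives 7.04.
P90: r = 7.3; ranks 7–8 are 17.5, 18.8; interpolating gives 17.89.
Difference: 17.89 − 7.04 = 10.85.

10.85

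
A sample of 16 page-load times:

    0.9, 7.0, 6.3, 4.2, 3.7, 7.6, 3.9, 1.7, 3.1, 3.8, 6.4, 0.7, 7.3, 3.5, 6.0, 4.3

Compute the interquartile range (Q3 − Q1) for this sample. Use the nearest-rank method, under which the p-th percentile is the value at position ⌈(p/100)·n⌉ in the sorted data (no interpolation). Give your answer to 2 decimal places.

Sorted: 0.7, 0.9, 1.7, 3.1, 3.5, 3.7, 3.8, 3.9, 4.2, 4.3, 6.0, 6.3, 6.4, 7.0, 7.3, 7.6.
n = 16.
P25: rank ⌈25/100·16⌉ = 4 → 3.1.
P75: rank ⌈75/100·16⌉ = 12 → 6.3.
Difference: 6.3 − 3.1 = 3.2.

3.20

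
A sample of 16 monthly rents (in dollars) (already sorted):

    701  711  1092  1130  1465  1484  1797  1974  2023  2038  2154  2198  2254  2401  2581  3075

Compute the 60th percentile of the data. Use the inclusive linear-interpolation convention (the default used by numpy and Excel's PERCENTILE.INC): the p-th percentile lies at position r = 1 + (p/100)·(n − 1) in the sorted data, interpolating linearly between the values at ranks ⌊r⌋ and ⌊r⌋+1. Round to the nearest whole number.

n = 16.
r = 1 + (60/100)·(16 − 1) = 1 + 9 = 10.
r is an integer, so P60 is the value at rank 10: 2038.

2038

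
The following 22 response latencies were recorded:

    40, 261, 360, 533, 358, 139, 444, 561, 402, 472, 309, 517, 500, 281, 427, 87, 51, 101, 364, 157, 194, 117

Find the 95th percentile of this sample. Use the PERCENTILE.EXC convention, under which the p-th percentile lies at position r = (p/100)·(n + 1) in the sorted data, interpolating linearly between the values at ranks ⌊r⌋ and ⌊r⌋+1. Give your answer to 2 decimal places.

Sorted: 40, 51, 87, 101, 117, 139, 157, 194, 261, 281, 309, 358, 360, 364, 402, 427, 444, 472, 500, 517, 533, 561.
n = 22.
r = (95/100)·(22 + 1) = 21.85.
Rank 21 is 533 and rank 22 is 561.
Interpolate: 533 + 0.85·(561 − 533) = 533 + 0.85·28 = 556.8.

556.80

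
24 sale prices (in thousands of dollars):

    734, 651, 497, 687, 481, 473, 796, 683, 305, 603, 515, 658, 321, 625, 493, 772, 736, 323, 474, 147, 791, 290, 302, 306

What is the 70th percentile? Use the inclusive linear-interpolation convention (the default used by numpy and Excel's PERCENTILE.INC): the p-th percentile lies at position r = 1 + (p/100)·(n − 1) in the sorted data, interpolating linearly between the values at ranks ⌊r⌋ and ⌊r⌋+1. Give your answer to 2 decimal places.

660.50

Sorted: 147, 290, 302, 305, 306, 321, 323, 473, 474, 481, 493, 497, 515, 603, 625, 651, 658, 683, 687, 734, 736, 772, 791, 796.
n = 24.
r = 1 + (70/100)·(24 − 1) = 1 + 16.1 = 17.1.
Rank 17 is 658 and rank 18 is 683.
Interpolate: 658 + 0.1·(683 − 658) = 658 + 0.1·25 = 660.5.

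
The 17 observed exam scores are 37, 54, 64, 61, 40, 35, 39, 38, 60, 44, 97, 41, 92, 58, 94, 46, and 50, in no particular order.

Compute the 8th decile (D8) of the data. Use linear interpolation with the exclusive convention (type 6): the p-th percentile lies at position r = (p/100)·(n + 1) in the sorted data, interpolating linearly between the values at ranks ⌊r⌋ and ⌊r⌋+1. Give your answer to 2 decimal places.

75.20

Sorted: 35, 37, 38, 39, 40, 41, 44, 46, 50, 54, 58, 60, 61, 64, 92, 94, 97.
n = 17.
r = (80/100)·(17 + 1) = 14.4.
Rank 14 is 64 and rank 15 is 92.
Interpolate: 64 + 0.4·(92 − 64) = 64 + 0.4·28 = 75.2.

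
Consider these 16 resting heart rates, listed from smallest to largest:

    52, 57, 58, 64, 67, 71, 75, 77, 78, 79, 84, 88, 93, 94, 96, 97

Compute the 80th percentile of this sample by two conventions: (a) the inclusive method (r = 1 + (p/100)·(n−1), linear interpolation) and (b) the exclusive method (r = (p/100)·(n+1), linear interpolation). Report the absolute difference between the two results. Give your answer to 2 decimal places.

0.60

n = 16.
(a) r = 13 → value at rank 13 = 93.
(b) r = 13.6; between ranks 13 (93) and 14 (94): 93.6.
|93 − 93.6| = 0.6.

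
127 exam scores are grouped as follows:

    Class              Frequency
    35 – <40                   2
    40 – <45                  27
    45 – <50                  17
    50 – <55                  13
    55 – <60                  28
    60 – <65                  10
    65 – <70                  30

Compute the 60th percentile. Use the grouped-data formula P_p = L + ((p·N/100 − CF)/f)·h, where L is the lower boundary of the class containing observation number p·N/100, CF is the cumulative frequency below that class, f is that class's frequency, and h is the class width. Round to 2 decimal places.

58.07

N = 127; target position k = 60/100 · 127 = 76.2.
Cumulative frequencies: 2, 29, 46, 59, 87, 97, 127.
Observation 76.2 falls in the class 55 – <60.
L = 55, CF = 59, f = 28, h = 5.
P60 = 55 + ((76.2 − 59)/28)·5 = 55 + 3.07143 = 58.0714.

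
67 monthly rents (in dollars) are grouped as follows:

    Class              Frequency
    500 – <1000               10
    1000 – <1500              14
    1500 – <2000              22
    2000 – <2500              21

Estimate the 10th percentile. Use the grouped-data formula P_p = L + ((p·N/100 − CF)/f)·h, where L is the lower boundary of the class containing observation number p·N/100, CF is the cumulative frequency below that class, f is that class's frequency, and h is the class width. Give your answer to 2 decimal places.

N = 67; target position k = 10/100 · 67 = 6.7.
Cumulative frequencies: 10, 24, 46, 67.
Observation 6.7 falls in the class 500 – <1000.
L = 500, CF = 0, f = 10, h = 500.
P10 = 500 + ((6.7 − 0)/10)·500 = 500 + 335 = 835.

835.00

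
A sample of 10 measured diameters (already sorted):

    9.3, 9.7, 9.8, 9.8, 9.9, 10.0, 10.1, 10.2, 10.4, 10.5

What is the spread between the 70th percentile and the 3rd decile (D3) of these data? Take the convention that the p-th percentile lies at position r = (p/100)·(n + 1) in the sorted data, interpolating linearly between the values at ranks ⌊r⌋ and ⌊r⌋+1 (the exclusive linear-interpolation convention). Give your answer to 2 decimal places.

n = 10.
P30: r = 3.3; ranks 3–4 are 9.8, 9.8; interpolating gives 9.8.
P70: r = 7.7; ranks 7–8 are 10.1, 10.2; interpolating gives 10.17.
Difference: 10.17 − 9.8 = 0.37.

0.37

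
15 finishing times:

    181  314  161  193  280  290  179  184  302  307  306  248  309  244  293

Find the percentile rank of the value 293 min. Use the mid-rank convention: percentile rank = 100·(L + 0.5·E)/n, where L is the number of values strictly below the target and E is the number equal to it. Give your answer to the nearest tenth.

Sorted: 161, 179, 181, 184, 193, 244, 248, 280, 290, 293, 302, 306, 307, 309, 314.
Count below 293: L = 9; count equal: E = 1; n = 15.
Percentile rank = 100·(9 + 0.5·1)/15 = 100·9.5/15 = 63.33.

63.3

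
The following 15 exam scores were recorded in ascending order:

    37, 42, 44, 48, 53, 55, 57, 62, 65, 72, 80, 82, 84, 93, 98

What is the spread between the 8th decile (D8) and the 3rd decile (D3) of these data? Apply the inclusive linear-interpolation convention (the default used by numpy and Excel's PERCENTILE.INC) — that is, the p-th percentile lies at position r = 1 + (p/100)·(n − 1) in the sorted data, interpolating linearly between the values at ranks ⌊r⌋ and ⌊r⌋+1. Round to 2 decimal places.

n = 15.
P30: r = 5.2; ranks 5–6 are 53, 55; interpolating gives 53.4.
P80: r = 12.2; ranks 12–13 are 82, 84; interpolating gives 82.4.
Difference: 82.4 − 53.4 = 29.

29.00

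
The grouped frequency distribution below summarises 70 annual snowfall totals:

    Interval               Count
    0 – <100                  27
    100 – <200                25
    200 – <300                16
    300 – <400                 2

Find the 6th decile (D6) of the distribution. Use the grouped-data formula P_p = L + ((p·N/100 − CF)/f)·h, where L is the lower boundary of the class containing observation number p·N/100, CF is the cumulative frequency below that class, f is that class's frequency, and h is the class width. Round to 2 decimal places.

N = 70; target position k = 60/100 · 70 = 42.
Cumulative frequencies: 27, 52, 68, 70.
Observation 42 falls in the class 100 – <200.
L = 100, CF = 27, f = 25, h = 100.
P60 = 100 + ((42 − 27)/25)·100 = 100 + 60 = 160.

160.00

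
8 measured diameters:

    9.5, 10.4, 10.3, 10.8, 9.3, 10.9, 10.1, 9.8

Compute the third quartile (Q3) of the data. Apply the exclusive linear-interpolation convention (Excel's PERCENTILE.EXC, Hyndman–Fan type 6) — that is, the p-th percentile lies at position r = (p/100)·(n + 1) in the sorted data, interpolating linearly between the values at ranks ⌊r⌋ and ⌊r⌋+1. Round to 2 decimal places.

10.70

Sorted: 9.3, 9.5, 9.8, 10.1, 10.3, 10.4, 10.8, 10.9.
n = 8.
r = (75/100)·(8 + 1) = 6.75.
Rank 6 is 10.4 and rank 7 is 10.8.
Interpolate: 10.4 + 0.75·(10.8 − 10.4) = 10.4 + 0.75·0.4 = 10.7.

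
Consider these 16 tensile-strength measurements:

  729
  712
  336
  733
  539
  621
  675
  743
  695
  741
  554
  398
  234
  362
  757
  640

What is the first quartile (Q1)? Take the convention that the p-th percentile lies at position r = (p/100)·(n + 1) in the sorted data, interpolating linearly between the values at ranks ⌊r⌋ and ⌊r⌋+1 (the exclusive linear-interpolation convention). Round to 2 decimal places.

Sorted: 234, 336, 362, 398, 539, 554, 621, 640, 675, 695, 712, 729, 733, 741, 743, 757.
n = 16.
r = (25/100)·(16 + 1) = 4.25.
Rank 4 is 398 and rank 5 is 539.
Interpolate: 398 + 0.25·(539 − 398) = 398 + 0.25·141 = 433.25.

433.25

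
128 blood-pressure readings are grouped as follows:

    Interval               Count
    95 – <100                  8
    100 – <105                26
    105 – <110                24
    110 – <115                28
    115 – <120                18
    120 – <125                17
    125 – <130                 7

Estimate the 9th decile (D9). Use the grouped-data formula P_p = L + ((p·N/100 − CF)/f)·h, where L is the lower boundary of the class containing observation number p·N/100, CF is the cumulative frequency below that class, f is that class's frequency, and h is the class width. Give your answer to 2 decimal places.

123.29

N = 128; target position k = 90/100 · 128 = 115.2.
Cumulative frequencies: 8, 34, 58, 86, 104, 121, 128.
Observation 115.2 falls in the class 120 – <125.
L = 120, CF = 104, f = 17, h = 5.
P90 = 120 + ((115.2 − 104)/17)·5 = 120 + 3.29412 = 123.294.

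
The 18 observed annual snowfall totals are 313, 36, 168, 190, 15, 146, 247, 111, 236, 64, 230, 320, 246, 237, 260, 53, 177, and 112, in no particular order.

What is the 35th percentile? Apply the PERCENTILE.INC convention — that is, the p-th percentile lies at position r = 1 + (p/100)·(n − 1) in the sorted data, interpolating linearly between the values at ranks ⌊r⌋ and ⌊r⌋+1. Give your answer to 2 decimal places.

Sorted: 15, 36, 53, 64, 111, 112, 146, 168, 177, 190, 230, 236, 237, 246, 247, 260, 313, 320.
n = 18.
r = 1 + (35/100)·(18 − 1) = 1 + 5.95 = 6.95.
Rank 6 is 112 and rank 7 is 146.
Interpolate: 112 + 0.95·(146 − 112) = 112 + 0.95·34 = 144.3.

144.30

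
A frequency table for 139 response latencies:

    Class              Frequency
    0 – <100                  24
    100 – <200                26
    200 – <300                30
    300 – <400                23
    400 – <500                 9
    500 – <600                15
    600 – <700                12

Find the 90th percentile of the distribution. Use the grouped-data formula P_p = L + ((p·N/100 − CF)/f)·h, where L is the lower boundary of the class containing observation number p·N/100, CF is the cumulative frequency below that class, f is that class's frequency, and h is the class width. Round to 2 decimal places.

N = 139; target position k = 90/100 · 139 = 125.1.
Cumulative frequencies: 24, 50, 80, 103, 112, 127, 139.
Observation 125.1 falls in the class 500 – <600.
L = 500, CF = 112, f = 15, h = 100.
P90 = 500 + ((125.1 − 112)/15)·100 = 500 + 87.3333 = 587.333.

587.33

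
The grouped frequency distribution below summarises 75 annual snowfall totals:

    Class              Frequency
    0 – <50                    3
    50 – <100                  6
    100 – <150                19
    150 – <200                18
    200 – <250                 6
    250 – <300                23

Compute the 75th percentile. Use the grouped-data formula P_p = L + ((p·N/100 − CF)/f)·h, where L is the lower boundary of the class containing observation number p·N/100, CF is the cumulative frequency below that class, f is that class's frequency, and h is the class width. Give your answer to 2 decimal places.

N = 75; target position k = 75/100 · 75 = 56.25.
Cumulative frequencies: 3, 9, 28, 46, 52, 75.
Observation 56.25 falls in the class 250 – <300.
L = 250, CF = 52, f = 23, h = 50.
P75 = 250 + ((56.25 − 52)/23)·50 = 250 + 9.23913 = 259.239.

259.24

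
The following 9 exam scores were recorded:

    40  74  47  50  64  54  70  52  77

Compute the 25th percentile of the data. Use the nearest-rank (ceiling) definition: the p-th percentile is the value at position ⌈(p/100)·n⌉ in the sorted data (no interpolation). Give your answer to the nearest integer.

50

Sorted: 40, 47, 50, 52, 54, 64, 70, 74, 77.
n = 9.
Position = ⌈25/100 · 9⌉ = ⌈2.25⌉ = 3.
The value at rank 3 is 50.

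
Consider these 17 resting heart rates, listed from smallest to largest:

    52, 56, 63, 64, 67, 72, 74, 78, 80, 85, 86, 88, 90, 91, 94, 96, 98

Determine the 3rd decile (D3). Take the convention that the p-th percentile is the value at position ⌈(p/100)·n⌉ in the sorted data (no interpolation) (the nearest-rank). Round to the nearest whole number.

n = 17.
Position = ⌈30/100 · 17⌉ = ⌈5.1⌉ = 6.
The value at rank 6 is 72.

72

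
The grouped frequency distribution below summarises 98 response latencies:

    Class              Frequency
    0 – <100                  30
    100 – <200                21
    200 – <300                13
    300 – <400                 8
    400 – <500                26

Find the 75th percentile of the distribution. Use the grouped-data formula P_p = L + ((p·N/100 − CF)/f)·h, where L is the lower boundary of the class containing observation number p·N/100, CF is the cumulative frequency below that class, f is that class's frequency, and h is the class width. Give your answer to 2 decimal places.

405.77

N = 98; target position k = 75/100 · 98 = 73.5.
Cumulative frequencies: 30, 51, 64, 72, 98.
Observation 73.5 falls in the class 400 – <500.
L = 400, CF = 72, f = 26, h = 100.
P75 = 400 + ((73.5 − 72)/26)·100 = 400 + 5.76923 = 405.769.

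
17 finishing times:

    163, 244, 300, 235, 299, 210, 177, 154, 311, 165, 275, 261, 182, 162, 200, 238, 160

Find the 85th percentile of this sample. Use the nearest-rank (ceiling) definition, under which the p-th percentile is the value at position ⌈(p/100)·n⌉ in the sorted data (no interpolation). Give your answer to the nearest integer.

Sorted: 154, 160, 162, 163, 165, 177, 182, 200, 210, 235, 238, 244, 261, 275, 299, 300, 311.
n = 17.
Position = ⌈85/100 · 17⌉ = ⌈14.45⌉ = 15.
The value at rank 15 is 299.

299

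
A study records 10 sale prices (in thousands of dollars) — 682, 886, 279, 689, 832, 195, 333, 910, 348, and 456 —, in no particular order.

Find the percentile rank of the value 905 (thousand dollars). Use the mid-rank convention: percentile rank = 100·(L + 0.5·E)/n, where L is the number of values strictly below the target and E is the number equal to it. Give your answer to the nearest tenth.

Sorted: 195, 279, 333, 348, 456, 682, 689, 832, 886, 910.
Count below 905: L = 9; count equal: E = 0; n = 10.
Percentile rank = 100·(9 + 0.5·0)/10 = 100·9/10 = 90.

90.0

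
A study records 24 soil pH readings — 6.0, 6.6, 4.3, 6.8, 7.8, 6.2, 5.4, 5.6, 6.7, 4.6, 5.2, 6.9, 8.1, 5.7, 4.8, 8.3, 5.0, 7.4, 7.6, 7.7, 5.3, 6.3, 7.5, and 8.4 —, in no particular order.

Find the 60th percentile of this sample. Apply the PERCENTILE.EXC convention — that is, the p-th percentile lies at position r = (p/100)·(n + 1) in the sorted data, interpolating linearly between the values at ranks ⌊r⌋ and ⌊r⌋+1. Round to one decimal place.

6.8

Sorted: 4.3, 4.6, 4.8, 5.0, 5.2, 5.3, 5.4, 5.6, 5.7, 6.0, 6.2, 6.3, 6.6, 6.7, 6.8, 6.9, 7.4, 7.5, 7.6, 7.7, 7.8, 8.1, 8.3, 8.4.
n = 24.
r = (60/100)·(24 + 1) = 15.
r is an integer, so P60 is the value at rank 15: 6.8.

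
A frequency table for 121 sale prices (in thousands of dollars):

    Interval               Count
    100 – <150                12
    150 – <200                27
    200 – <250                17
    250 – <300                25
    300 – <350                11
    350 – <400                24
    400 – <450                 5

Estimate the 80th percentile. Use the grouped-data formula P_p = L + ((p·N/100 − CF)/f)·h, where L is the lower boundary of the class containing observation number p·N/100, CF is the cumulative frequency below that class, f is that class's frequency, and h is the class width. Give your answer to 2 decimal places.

N = 121; target position k = 80/100 · 121 = 96.8.
Cumulative frequencies: 12, 39, 56, 81, 92, 116, 121.
Observation 96.8 falls in the class 350 – <400.
L = 350, CF = 92, f = 24, h = 50.
P80 = 350 + ((96.8 − 92)/24)·50 = 350 + 10 = 360.

360.00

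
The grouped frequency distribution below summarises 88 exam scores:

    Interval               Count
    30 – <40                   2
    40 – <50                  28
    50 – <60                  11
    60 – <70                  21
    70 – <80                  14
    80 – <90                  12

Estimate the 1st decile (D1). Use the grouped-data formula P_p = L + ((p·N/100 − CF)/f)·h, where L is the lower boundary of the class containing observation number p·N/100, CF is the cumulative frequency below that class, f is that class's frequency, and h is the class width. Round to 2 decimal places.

42.43

N = 88; target position k = 10/100 · 88 = 8.8.
Cumulative frequencies: 2, 30, 41, 62, 76, 88.
Observation 8.8 falls in the class 40 – <50.
L = 40, CF = 2, f = 28, h = 10.
P10 = 40 + ((8.8 − 2)/28)·10 = 40 + 2.42857 = 42.4286.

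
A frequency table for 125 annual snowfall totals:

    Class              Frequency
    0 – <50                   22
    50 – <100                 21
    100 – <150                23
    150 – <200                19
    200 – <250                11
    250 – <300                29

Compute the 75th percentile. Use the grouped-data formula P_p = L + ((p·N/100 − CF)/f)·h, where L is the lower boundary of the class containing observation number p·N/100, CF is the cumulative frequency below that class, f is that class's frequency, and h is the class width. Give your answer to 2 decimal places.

N = 125; target position k = 75/100 · 125 = 93.75.
Cumulative frequencies: 22, 43, 66, 85, 96, 125.
Observation 93.75 falls in the class 200 – <250.
L = 200, CF = 85, f = 11, h = 50.
P75 = 200 + ((93.75 − 85)/11)·50 = 200 + 39.7727 = 239.773.

239.77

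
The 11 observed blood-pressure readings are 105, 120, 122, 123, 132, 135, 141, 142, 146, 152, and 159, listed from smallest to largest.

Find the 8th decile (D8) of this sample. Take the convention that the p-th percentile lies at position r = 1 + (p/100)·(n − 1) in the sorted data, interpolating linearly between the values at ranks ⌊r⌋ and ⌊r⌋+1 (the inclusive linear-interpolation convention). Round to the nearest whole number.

146

n = 11.
r = 1 + (80/100)·(11 − 1) = 1 + 8 = 9.
r is an integer, so P80 is the value at rank 9: 146.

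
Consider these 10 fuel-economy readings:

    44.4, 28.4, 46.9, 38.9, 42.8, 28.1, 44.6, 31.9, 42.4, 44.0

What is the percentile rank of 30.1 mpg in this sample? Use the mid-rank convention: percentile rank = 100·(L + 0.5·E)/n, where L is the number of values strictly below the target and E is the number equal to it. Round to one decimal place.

Sorted: 28.1, 28.4, 31.9, 38.9, 42.4, 42.8, 44.0, 44.4, 44.6, 46.9.
Count below 30.1: L = 2; count equal: E = 0; n = 10.
Percentile rank = 100·(2 + 0.5·0)/10 = 100·2/10 = 20.

20.0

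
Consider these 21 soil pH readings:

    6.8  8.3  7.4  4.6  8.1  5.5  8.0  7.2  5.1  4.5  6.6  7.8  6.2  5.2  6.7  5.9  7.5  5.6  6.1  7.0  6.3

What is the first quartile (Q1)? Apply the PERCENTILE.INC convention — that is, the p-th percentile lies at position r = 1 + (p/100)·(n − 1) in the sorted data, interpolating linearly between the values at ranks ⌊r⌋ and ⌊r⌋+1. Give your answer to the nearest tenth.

Sorted: 4.5, 4.6, 5.1, 5.2, 5.5, 5.6, 5.9, 6.1, 6.2, 6.3, 6.6, 6.7, 6.8, 7.0, 7.2, 7.4, 7.5, 7.8, 8.0, 8.1, 8.3.
n = 21.
r = 1 + (25/100)·(21 − 1) = 1 + 5 = 6.
r is an integer, so P25 is the value at rank 6: 5.6.

5.6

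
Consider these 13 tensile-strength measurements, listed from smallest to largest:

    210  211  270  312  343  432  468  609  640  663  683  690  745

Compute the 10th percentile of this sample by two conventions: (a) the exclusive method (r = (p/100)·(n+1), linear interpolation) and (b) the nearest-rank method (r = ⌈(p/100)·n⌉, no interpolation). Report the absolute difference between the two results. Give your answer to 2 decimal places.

n = 13.
(a) r = 1.4; between ranks 1 (210) and 2 (211): 210.4.
(b) the nearest-rank method: rank 2 → 211.
|210.4 − 211| = 0.6.

0.60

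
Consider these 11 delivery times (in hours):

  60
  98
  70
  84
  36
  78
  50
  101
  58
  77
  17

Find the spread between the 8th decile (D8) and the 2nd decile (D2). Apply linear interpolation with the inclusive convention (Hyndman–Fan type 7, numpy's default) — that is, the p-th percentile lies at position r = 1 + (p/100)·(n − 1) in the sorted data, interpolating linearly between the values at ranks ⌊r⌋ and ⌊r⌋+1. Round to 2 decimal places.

Sorted: 17, 36, 50, 58, 60, 70, 77, 78, 84, 98, 101.
n = 11.
P20: r = 3 (integer) → 50.
P80: r = 9 (integer) → 84.
Difference: 84 − 50 = 34.

34.00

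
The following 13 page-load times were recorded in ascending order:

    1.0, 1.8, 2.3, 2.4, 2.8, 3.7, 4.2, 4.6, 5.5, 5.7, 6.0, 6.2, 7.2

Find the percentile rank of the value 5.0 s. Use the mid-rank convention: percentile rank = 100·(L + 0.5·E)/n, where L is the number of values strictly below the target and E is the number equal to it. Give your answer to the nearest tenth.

Count below 5.0: L = 8; count equal: E = 0; n = 13.
Percentile rank = 100·(8 + 0.5·0)/13 = 100·8/13 = 61.54.

61.5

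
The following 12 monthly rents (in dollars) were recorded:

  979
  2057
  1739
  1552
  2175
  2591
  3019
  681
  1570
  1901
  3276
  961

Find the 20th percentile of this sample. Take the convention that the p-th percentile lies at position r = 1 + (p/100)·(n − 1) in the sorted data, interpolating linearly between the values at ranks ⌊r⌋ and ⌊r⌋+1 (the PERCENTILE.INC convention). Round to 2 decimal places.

Sorted: 681, 961, 979, 1552, 1570, 1739, 1901, 2057, 2175, 2591, 3019, 3276.
n = 12.
r = 1 + (20/100)·(12 − 1) = 1 + 2.2 = 3.2.
Rank 3 is 979 and rank 4 is 1552.
Interpolate: 979 + 0.2·(1552 − 979) = 979 + 0.2·573 = 1093.6.

1093.60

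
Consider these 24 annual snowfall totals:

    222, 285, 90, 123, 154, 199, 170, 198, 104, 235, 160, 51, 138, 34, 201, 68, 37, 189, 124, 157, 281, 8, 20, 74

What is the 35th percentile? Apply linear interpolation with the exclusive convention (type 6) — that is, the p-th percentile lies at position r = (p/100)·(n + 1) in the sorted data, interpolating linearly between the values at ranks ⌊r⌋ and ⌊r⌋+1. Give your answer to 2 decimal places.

100.50

Sorted: 8, 20, 34, 37, 51, 68, 74, 90, 104, 123, 124, 138, 154, 157, 160, 170, 189, 198, 199, 201, 222, 235, 281, 285.
n = 24.
r = (35/100)·(24 + 1) = 8.75.
Rank 8 is 90 and rank 9 is 104.
Interpolate: 90 + 0.75·(104 − 90) = 90 + 0.75·14 = 100.5.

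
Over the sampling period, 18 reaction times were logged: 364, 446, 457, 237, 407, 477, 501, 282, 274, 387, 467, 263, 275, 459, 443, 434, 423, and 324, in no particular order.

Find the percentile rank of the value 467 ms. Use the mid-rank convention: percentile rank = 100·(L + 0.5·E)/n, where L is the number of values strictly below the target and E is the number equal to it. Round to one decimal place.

Sorted: 237, 263, 274, 275, 282, 324, 364, 387, 407, 423, 434, 443, 446, 457, 459, 467, 477, 501.
Count below 467: L = 15; count equal: E = 1; n = 18.
Percentile rank = 100·(15 + 0.5·1)/18 = 100·15.5/18 = 86.11.

86.1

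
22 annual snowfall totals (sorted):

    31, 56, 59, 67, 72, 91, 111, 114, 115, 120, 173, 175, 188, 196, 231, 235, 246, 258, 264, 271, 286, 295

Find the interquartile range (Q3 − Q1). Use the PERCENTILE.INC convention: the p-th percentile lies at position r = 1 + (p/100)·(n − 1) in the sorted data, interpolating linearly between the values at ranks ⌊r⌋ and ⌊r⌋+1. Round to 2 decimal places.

147.25

n = 22.
P25: r = 6.25; ranks 6–7 are 91, 111; interpolating gives 96.
P75: r = 16.75; ranks 16–17 are 235, 246; interpolating gives 243.25.
Difference: 243.25 − 96 = 147.25.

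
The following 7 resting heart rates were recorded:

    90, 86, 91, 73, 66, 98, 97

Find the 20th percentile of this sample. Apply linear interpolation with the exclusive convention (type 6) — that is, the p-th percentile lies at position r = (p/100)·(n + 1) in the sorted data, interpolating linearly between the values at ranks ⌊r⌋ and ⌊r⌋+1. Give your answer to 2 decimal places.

70.20

Sorted: 66, 73, 86, 90, 91, 97, 98.
n = 7.
r = (20/100)·(7 + 1) = 1.6.
Rank 1 is 66 and rank 2 is 73.
Interpolate: 66 + 0.6·(73 − 66) = 66 + 0.6·7 = 70.2.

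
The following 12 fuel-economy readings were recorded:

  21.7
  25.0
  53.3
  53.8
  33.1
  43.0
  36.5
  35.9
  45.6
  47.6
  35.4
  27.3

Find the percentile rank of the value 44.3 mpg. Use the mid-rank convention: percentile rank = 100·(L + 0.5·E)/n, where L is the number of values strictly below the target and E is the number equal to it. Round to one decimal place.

Sorted: 21.7, 25.0, 27.3, 33.1, 35.4, 35.9, 36.5, 43.0, 45.6, 47.6, 53.3, 53.8.
Count below 44.3: L = 8; count equal: E = 0; n = 12.
Percentile rank = 100·(8 + 0.5·0)/12 = 100·8/12 = 66.67.

66.7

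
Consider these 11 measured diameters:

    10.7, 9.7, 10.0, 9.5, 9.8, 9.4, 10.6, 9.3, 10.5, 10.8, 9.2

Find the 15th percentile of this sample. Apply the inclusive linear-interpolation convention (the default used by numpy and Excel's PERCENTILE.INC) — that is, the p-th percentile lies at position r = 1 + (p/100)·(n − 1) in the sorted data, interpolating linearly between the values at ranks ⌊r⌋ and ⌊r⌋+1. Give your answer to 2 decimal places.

Sorted: 9.2, 9.3, 9.4, 9.5, 9.7, 9.8, 10.0, 10.5, 10.6, 10.7, 10.8.
n = 11.
r = 1 + (15/100)·(11 − 1) = 1 + 1.5 = 2.5.
Rank 2 is 9.3 and rank 3 is 9.4.
Interpolate: 9.3 + 0.5·(9.4 − 9.3) = 9.3 + 0.5·0.1 = 9.35.

9.35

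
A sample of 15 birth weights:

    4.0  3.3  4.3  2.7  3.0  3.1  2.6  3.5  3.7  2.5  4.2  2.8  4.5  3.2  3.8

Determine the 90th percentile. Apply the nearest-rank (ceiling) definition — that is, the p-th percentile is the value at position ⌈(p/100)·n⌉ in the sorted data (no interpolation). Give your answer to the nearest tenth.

Sorted: 2.5, 2.6, 2.7, 2.8, 3.0, 3.1, 3.2, 3.3, 3.5, 3.7, 3.8, 4.0, 4.2, 4.3, 4.5.
n = 15.
Position = ⌈90/100 · 15⌉ = ⌈13.5⌉ = 14.
The value at rank 14 is 4.3.

4.3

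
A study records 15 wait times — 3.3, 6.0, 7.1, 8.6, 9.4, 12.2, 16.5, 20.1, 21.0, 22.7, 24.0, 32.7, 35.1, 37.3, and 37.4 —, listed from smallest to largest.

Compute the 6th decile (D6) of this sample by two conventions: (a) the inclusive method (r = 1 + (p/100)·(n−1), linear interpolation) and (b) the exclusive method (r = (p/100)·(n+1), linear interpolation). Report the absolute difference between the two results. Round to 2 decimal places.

n = 15.
(a) r = 9.4; between ranks 9 (21.0) and 10 (22.7): 21.68.
(b) r = 9.6; between ranks 9 (21.0) and 10 (22.7): 22.02.
|21.68 − 22.02| = 0.34.

0.34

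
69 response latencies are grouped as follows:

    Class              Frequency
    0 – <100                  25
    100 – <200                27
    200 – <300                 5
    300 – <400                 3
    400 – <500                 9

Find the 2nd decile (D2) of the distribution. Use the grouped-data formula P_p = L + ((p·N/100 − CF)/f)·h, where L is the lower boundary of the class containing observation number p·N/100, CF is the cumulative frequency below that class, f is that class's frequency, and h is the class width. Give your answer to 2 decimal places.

55.20

N = 69; target position k = 20/100 · 69 = 13.8.
Cumulative frequencies: 25, 52, 57, 60, 69.
Observation 13.8 falls in the class 0 – <100.
L = 0, CF = 0, f = 25, h = 100.
P20 = 0 + ((13.8 − 0)/25)·100 = 0 + 55.2 = 55.2.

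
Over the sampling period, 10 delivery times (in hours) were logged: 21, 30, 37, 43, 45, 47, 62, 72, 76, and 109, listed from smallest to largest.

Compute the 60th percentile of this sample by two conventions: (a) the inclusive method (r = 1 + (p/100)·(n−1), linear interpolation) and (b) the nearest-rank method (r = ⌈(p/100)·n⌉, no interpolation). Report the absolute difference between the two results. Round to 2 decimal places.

6.00

n = 10.
(a) r = 6.4; between ranks 6 (47) and 7 (62): 53.
(b) the nearest-rank method: rank 6 → 47.
|53 − 47| = 6.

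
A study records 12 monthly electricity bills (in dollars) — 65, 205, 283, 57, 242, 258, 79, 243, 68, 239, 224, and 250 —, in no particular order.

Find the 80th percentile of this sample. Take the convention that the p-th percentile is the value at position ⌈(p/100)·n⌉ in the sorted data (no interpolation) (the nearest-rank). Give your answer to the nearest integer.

Sorted: 57, 65, 68, 79, 205, 224, 239, 242, 243, 250, 258, 283.
n = 12.
Position = ⌈80/100 · 12⌉ = ⌈9.6⌉ = 10.
The value at rank 10 is 250.

250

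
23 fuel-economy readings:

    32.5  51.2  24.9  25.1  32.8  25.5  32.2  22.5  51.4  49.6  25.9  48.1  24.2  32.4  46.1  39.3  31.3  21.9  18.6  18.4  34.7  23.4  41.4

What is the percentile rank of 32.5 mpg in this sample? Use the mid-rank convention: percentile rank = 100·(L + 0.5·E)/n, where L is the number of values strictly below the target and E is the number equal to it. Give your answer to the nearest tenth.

Sorted: 18.4, 18.6, 21.9, 22.5, 23.4, 24.2, 24.9, 25.1, 25.5, 25.9, 31.3, 32.2, 32.4, 32.5, 32.8, 34.7, 39.3, 41.4, 46.1, 48.1, 49.6, 51.2, 51.4.
Count below 32.5: L = 13; count equal: E = 1; n = 23.
Percentile rank = 100·(13 + 0.5·1)/23 = 100·13.5/23 = 58.7.

58.7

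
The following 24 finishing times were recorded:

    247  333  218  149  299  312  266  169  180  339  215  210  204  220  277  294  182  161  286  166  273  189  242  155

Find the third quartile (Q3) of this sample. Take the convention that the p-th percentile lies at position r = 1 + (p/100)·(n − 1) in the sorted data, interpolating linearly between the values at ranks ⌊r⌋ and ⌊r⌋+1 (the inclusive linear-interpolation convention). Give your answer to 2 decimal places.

279.25

Sorted: 149, 155, 161, 166, 169, 180, 182, 189, 204, 210, 215, 218, 220, 242, 247, 266, 273, 277, 286, 294, 299, 312, 333, 339.
n = 24.
r = 1 + (75/100)·(24 − 1) = 1 + 17.25 = 18.25.
Rank 18 is 277 and rank 19 is 286.
Interpolate: 277 + 0.25·(286 − 277) = 277 + 0.25·9 = 279.25.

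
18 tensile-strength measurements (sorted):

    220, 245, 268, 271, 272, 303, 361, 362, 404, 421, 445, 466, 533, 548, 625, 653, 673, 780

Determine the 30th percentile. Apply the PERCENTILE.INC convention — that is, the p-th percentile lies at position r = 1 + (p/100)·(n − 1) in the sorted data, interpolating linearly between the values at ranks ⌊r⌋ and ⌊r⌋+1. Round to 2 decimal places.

n = 18.
r = 1 + (30/100)·(18 − 1) = 1 + 5.1 = 6.1.
Rank 6 is 303 and rank 7 is 361.
Interpolate: 303 + 0.1·(361 − 303) = 303 + 0.1·58 = 308.8.

308.80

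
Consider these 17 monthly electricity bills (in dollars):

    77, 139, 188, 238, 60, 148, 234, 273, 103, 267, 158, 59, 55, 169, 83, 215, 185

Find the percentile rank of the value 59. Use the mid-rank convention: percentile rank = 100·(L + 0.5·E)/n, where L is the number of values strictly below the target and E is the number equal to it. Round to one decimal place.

8.8

Sorted: 55, 59, 60, 77, 83, 103, 139, 148, 158, 169, 185, 188, 215, 234, 238, 267, 273.
Count below 59: L = 1; count equal: E = 1; n = 17.
Percentile rank = 100·(1 + 0.5·1)/17 = 100·1.5/17 = 8.824.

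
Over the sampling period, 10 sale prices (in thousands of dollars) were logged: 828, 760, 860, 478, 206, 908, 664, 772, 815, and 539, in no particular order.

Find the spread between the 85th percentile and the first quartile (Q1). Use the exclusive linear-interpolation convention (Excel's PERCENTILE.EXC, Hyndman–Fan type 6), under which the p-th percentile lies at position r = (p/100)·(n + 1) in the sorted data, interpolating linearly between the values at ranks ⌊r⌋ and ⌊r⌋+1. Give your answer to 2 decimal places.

353.05

Sorted: 206, 478, 539, 664, 760, 772, 815, 828, 860, 908.
n = 10.
P25: r = 2.75; ranks 2–3 are 478, 539; interpolating gives 523.75.
P85: r = 9.35; ranks 9–10 are 860, 908; interpolating gives 876.8.
Difference: 876.8 − 523.75 = 353.05.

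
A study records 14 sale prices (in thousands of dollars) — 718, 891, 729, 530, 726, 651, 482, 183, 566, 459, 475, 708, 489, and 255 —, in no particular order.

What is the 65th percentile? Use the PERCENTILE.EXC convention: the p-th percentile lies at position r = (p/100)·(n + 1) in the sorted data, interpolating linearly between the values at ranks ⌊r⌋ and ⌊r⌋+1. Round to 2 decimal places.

Sorted: 183, 255, 459, 475, 482, 489, 530, 566, 651, 708, 718, 726, 729, 891.
n = 14.
r = (65/100)·(14 + 1) = 9.75.
Rank 9 is 651 and rank 10 is 708.
Interpolate: 651 + 0.75·(708 − 651) = 651 + 0.75·57 = 693.75.

693.75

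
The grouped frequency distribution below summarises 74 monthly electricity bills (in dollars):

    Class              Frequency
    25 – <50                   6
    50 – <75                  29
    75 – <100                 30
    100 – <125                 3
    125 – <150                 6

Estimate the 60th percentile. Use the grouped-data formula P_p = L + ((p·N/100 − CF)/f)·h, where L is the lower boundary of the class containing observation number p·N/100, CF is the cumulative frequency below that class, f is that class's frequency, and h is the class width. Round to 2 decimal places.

N = 74; target position k = 60/100 · 74 = 44.4.
Cumulative frequencies: 6, 35, 65, 68, 74.
Observation 44.4 falls in the class 75 – <100.
L = 75, CF = 35, f = 30, h = 25.
P60 = 75 + ((44.4 − 35)/30)·25 = 75 + 7.83333 = 82.8333.

82.83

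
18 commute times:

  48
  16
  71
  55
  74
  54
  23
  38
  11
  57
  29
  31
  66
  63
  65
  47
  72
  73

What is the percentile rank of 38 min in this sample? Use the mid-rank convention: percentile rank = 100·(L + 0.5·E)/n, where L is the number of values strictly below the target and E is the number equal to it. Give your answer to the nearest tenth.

Sorted: 11, 16, 23, 29, 31, 38, 47, 48, 54, 55, 57, 63, 65, 66, 71, 72, 73, 74.
Count below 38: L = 5; count equal: E = 1; n = 18.
Percentile rank = 100·(5 + 0.5·1)/18 = 100·5.5/18 = 30.56.

30.6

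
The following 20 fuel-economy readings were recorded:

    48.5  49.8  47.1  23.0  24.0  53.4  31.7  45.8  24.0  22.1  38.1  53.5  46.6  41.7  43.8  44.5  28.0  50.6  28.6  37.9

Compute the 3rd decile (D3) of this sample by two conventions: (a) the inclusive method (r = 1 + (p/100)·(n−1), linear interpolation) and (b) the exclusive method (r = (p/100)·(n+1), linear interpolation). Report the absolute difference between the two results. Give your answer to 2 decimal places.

1.24

Sorted: 22.1, 23.0, 24.0, 24.0, 28.0, 28.6, 31.7, 37.9, 38.1, 41.7, 43.8, 44.5, 45.8, 46.6, 47.1, 48.5, 49.8, 50.6, 53.4, 53.5.
n = 20.
(a) r = 6.7; between ranks 6 (28.6) and 7 (31.7): 30.77.
(b) r = 6.3; between ranks 6 (28.6) and 7 (31.7): 29.53.
|30.77 − 29.53| = 1.24.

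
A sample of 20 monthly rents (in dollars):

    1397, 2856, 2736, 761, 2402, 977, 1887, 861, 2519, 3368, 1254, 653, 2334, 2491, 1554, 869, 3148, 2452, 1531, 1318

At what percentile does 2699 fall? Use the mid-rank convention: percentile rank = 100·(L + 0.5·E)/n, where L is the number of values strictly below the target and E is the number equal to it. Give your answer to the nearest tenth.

80.0

Sorted: 653, 761, 861, 869, 977, 1254, 1318, 1397, 1531, 1554, 1887, 2334, 2402, 2452, 2491, 2519, 2736, 2856, 3148, 3368.
Count below 2699: L = 16; count equal: E = 0; n = 20.
Percentile rank = 100·(16 + 0.5·0)/20 = 100·16/20 = 80.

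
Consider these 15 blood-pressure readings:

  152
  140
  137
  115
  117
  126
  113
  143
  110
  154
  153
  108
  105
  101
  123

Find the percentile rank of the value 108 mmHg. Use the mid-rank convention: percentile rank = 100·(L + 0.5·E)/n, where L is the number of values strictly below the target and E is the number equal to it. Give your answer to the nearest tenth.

16.7

Sorted: 101, 105, 108, 110, 113, 115, 117, 123, 126, 137, 140, 143, 152, 153, 154.
Count below 108: L = 2; count equal: E = 1; n = 15.
Percentile rank = 100·(2 + 0.5·1)/15 = 100·2.5/15 = 16.67.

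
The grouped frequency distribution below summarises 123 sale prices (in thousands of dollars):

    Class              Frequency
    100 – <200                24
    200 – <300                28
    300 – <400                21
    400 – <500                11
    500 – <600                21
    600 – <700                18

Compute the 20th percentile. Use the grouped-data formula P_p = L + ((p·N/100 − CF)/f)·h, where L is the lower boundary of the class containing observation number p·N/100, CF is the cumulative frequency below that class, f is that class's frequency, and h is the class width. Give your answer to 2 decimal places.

202.14

N = 123; target position k = 20/100 · 123 = 24.6.
Cumulative frequencies: 24, 52, 73, 84, 105, 123.
Observation 24.6 falls in the class 200 – <300.
L = 200, CF = 24, f = 28, h = 100.
P20 = 200 + ((24.6 − 24)/28)·100 = 200 + 2.14286 = 202.143.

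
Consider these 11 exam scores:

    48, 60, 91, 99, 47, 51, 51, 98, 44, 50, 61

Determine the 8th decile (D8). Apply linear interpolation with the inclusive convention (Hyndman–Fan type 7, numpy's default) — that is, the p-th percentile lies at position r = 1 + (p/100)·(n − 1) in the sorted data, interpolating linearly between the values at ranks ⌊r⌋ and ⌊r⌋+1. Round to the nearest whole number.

91

Sorted: 44, 47, 48, 50, 51, 51, 60, 61, 91, 98, 99.
n = 11.
r = 1 + (80/100)·(11 − 1) = 1 + 8 = 9.
r is an integer, so P80 is the value at rank 9: 91.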